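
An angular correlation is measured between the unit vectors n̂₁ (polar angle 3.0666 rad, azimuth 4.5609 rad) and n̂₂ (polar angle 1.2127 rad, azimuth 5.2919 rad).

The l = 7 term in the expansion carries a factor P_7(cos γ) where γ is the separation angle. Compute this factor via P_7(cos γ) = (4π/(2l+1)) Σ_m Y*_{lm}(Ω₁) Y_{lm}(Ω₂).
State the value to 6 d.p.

Expand P_7 via completeness: Σ_{m} conj(Y_{7,m}) at Ω₁ times Y_{7,m} at Ω₂ —
  m=-7: (+0.000000+0.000000i) × (+0.250496+0.192735i) = +0.000000+0.000000i  (running Σ = +0.000000+0.000000i)
  m=-6: (+0.000000-0.000000i) × (+0.417893-0.145699i) = +0.000000-0.000000i  (running Σ = +0.000000-0.000000i)
  m=-5: (-0.000007-0.000008i) × (+0.038139-0.153169i) = -0.000001+0.000001i  (running Σ = -0.000001+0.000001i)
  m=-4: (-0.000188+0.000130i) × (+0.188701+0.203678i) = -0.000062-0.000014i  (running Σ = -0.000063-0.000013i)
  m=-3: (+0.001609+0.003293i) × (+0.264331-0.044759i) = +0.000573+0.000798i  (running Σ = +0.000509+0.000785i)
  m=-2: (+0.039301-0.012286i) × (-0.070174+0.160677i) = -0.000784+0.007177i  (running Σ = -0.000275+0.007962i)
  m=-1: (-0.044487-0.291416i) × (+0.160829+0.245739i) = +0.064458-0.057800i  (running Σ = +0.064183-0.049838i)
  m=0: (-1.008186-0.000000i) × (-0.142799+0.000000i) = +0.143968+0.000000i  (running Σ = +0.208151-0.049838i)
  m=1: (+0.044487-0.291416i) × (-0.160829+0.245739i) = +0.064458+0.057800i  (running Σ = +0.272608+0.007962i)
  m=2: (+0.039301+0.012286i) × (-0.070174-0.160677i) = -0.000784-0.007177i  (running Σ = +0.271824+0.000785i)
  m=3: (-0.001609+0.003293i) × (-0.264331-0.044759i) = +0.000573-0.000798i  (running Σ = +0.272397-0.000013i)
  m=4: (-0.000188-0.000130i) × (+0.188701-0.203678i) = -0.000062+0.000014i  (running Σ = +0.272335+0.000001i)
  m=5: (+0.000007-0.000008i) × (-0.038139-0.153169i) = -0.000001-0.000001i  (running Σ = +0.272333-0.000000i)
  m=6: (+0.000000+0.000000i) × (+0.417893+0.145699i) = +0.000000+0.000000i  (running Σ = +0.272333+0.000000i)
  m=7: (-0.000000+0.000000i) × (-0.250496+0.192735i) = +0.000000-0.000000i  (running Σ = +0.272333-0.000000i)
Accumulated sum +0.272333-0.000000i; after 4π/(2l+1) scaling, +0.228149-0.000000i ⇒ P_7 = 0.228149

0.228149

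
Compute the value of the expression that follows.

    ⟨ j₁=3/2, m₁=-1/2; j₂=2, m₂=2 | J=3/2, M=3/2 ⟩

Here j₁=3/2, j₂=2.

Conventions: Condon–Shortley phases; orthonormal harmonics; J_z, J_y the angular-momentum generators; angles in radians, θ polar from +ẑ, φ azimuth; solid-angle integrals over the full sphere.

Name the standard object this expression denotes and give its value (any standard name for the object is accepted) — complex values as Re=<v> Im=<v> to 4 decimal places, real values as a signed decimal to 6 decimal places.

This is a Clebsch–Gordan (vector-coupling) coefficient.
j₁+j₂−J=2  J+j₁−j₂=1  J−j₁+j₂=2  j₁+j₂+J+1=6
(j₁±m₁, j₂±m₂, J±M) = (1,2,4,0,3,0)
P² = 32/5
sum k=2..2:
  [2] +1/4 = 1/4
S = 1/4
C² = P²·S² = 2/5 ; C = +0.632456

Clebsch–Gordan coefficient, +√(2/5) ≈ +0.632456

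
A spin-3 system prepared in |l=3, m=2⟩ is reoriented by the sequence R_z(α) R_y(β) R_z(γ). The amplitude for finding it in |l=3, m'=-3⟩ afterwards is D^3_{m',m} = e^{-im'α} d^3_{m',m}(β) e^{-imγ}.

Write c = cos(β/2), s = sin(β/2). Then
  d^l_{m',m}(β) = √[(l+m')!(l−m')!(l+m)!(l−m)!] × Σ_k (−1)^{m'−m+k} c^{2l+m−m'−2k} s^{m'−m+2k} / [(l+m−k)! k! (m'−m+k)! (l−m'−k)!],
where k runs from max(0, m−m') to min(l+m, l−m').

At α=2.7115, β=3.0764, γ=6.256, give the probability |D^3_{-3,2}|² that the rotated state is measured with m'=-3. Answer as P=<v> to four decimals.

Split into d^3_{-3,2}(β=3.0764) × two z-phases.
Half-angle: c=0.032591, s=0.999469. N=√(1·720·120·1)=293.938769
k∈{5} keeps every argument non-negative
  k=5: (−1)^0·293.9388/(120)·0.0326^1·0.9995^5 = +0.079618
d^3_{-3,2}(3.0764) = +0.079618
|D^3_{-3,2}|² = |d^3_{-3,2}(β)|² = (+0.079618)² = 0.006339 (the z-rotation phases have unit modulus)

P=0.0063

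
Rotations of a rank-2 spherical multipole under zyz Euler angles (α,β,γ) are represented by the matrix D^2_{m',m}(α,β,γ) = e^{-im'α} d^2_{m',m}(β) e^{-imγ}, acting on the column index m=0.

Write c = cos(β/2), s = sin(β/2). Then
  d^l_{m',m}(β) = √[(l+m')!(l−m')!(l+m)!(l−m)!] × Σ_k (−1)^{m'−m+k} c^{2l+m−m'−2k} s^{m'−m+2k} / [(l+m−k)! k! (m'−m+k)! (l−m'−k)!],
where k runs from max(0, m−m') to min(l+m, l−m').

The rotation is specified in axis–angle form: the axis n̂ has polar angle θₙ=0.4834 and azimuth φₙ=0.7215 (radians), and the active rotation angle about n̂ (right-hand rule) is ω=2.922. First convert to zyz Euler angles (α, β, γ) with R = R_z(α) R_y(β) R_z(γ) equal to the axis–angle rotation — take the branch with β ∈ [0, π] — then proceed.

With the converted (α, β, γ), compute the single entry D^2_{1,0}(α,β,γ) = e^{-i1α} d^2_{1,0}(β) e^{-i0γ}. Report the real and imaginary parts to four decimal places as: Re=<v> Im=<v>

Re=-0.4755 Im=0.3237

Axis–angle → zyz. n̂ = (sinθₙcosφₙ, sinθₙsinφₙ, cosθₙ) = (+0.348973, +0.307001, +0.885420), ω = 2.9220.
R = I cosω + sinω [n̂]ₓ + (1−cosω) n̂n̂ᵀ gives
  R = [-0.735346, +0.018825, +0.677431; +0.404570, -0.789751, +0.461104; +0.543681, +0.613139, +0.573124]
β = atan2(√(R₁₃²+R₂₃²), R₃₃) = 0.960483; α = atan2(R₂₃, R₁₃) mod 2π = 0.597632; γ = atan2(R₃₂, −R₃₁) mod 2π = 2.296225
Split into d^2_{1,0}(β=0.9605) × two z-phases.
c=cos(0.960483/2)=0.886883, s=sin(0.960483/2)=0.461994; N=√[6·1·2·2]=4.898979
k: max(0,(0)−(1))=0 … min(2+(0),2−(1))=1
  k=0: (−1)^1·4.8990/(2)·0.8869^3·0.4620^1 = -0.789425
  k=1: (−1)^2·4.8990/(2)·0.8869^1·0.4620^3 = +0.214215
d^2_{1,0}(0.9605) = -0.789425 +0.214215 = -0.575210
D = (+0.826670-0.562686i)·(-0.575210)·(+1.000000+0.000000i) = -0.475509+0.323663i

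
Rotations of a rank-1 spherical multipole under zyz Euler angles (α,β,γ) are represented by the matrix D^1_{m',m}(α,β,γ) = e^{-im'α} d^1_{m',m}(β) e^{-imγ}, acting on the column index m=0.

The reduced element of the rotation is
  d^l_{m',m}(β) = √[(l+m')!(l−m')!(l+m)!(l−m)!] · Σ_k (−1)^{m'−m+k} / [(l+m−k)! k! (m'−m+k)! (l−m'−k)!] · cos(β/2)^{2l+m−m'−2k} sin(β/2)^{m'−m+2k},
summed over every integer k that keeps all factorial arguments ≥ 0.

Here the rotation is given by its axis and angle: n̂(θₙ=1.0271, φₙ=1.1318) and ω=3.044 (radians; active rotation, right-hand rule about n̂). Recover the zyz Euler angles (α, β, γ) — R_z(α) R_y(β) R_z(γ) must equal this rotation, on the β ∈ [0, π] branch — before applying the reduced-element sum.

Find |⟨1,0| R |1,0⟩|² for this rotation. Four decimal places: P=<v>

Axis–angle → zyz. n̂ = (sinθₙcosφₙ, sinθₙsinφₙ, cosθₙ) = (+0.363743, +0.774654, +0.517303), ω = 3.0440.
R = I cosω + sinω [n̂]ₓ + (1−cosω) n̂n̂ᵀ gives
  R = [-0.731254, +0.511804, +0.450916; +0.612614, +0.202081, +0.764112; +0.299954, +0.834997, -0.461311]
β = atan2(√(R₁₃²+R₂₃²), R₃₃) = 2.050268; α = atan2(R₂₃, R₁₃) mod 2π = 1.037676; γ = atan2(R₃₂, −R₃₁) mod 2π = 1.915668
D^1_{0,0}(1.0377,2.0503,1.9157) = e^{-i·0·1.0377}·d^1_{0,0}(2.0503)·e^{-i·0·1.9157}. Compute d first:
Half-angle: c=0.518984, s=0.854784. N=√(1·1·1·1)=1.000000
k∈{0,1} keeps every argument non-negative
  k=0: (−1)^0·1.0000/(1)·0.5190^2·0.8548^0 = +0.269345
  k=1: (−1)^1·1.0000/(1)·0.5190^0·0.8548^2 = -0.730655
d^1_{0,0}(2.0503) = +0.269345 -0.730655 = -0.461311
|D^1_{0,0}|² = |d^1_{0,0}(β)|² = (-0.461311)² = 0.212807 (the z-rotation phases have unit modulus)

P=0.2128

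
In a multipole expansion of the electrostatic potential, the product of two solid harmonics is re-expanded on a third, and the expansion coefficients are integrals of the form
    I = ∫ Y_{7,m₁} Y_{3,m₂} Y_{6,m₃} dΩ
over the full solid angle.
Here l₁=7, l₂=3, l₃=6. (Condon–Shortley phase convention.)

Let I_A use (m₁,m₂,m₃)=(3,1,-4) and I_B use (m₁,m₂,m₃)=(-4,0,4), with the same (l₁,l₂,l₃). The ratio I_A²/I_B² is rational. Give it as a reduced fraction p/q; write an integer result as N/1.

36481/8448

l's match ⇒ only the (l;m) 3-j factors differ between A and B.
A: triangle coeff Δ(7,3,6) = 1/2042040; Σ_t [2,4]: t=2:+1/645120 t=3:−1/2177280 t=4:+1/174182400 = 191/174182400; (3j)²=36481/2042040 [(7 3 6; 3 1 -4)], sign=+1
B: triangle coeff Δ(7,3,6) = 1/2042040; Σ_t [1,3]: t=1:−1/43545600 t=2:+1/1451520 t=3:−1/967680 = -1/2721600; (3j)²=32/7735 [(7 3 6; -4 0 4)], sign=-1
I_A²/I_B² = (36481/2042040)/(32/7735) = 36481/8448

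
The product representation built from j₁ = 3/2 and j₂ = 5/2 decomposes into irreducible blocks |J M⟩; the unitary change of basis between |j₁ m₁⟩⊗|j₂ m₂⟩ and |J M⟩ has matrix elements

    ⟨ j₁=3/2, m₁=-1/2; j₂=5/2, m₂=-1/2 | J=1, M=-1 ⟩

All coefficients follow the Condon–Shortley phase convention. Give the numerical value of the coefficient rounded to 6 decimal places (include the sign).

√[3·3!0!2!/6! · 1!2!2!3!0!2!] = √(12/5)
  +(−1)^2/∏(2,1,0,0,0,2)! = 1/4  (running 1/4)
⟨..|..⟩ = √(12/5)·(1/4) = +0.387298

+√(3/20) = +0.387298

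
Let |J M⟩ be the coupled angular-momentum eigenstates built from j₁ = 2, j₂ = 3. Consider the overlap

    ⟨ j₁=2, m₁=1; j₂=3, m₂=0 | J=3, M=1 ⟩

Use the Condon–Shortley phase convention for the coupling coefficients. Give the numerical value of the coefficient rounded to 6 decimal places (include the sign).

j₁+j₂−J=2  J+j₁−j₂=2  J−j₁+j₂=4  j₁+j₂+J+1=9
(j₁±m₁, j₂±m₂, J±M) = (3,1,3,3,4,2)
P² = 96/5
sum k=0..1:
  [0] +1/12 = 1/12
  [1] −1/8 = -1/8
S = -1/24
C² = P²·S² = 1/30 ; C = -0.182574

-0.182574  (= −√(1/30))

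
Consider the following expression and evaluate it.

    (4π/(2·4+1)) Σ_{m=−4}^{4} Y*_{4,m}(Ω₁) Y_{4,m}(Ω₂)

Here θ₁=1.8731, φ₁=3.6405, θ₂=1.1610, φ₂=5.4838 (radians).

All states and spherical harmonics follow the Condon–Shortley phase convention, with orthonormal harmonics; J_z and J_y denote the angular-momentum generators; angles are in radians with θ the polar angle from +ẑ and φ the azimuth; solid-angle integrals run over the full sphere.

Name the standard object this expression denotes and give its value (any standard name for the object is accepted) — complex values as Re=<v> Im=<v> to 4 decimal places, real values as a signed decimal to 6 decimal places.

Legendre polynomial (addition theorem), -0.026762

This sum is the spherical-harmonic addition theorem: it equals the Legendre polynomial P_l(cos γ) of the angle γ between the two directions.
Expand P_4 via completeness: Σ_{m} conj(Y_{4,m}) at Ω₁ times Y_{4,m} at Ω₂ —
  m=-4: (-0.151497+0.334886i) × (-0.312698-0.017513i) = +0.053238-0.102065i  (running Σ = +0.053238-0.102065i)
  m=-3: (+0.023994+0.323328i) × (-0.283265+0.260438i) = -0.091003-0.085339i  (running Σ = -0.037766-0.187404i)
  m=-2: (-0.062731-0.097230i) × (-0.000875+0.031277i) = +0.003096-0.001877i  (running Σ = -0.034670-0.189281i)
  m=-1: (-0.280954-0.153087i) × (-0.227648-0.234107i) = +0.028120+0.100623i  (running Σ = -0.006550-0.088657i)
  m=0: (+0.065149-0.000000i) × (-0.093119+0.000000i) = -0.006067+0.000000i  (running Σ = -0.012617-0.088657i)
  m=1: (+0.280954-0.153087i) × (+0.227648-0.234107i) = +0.028120-0.100623i  (running Σ = +0.015503-0.189281i)
  m=2: (-0.062731+0.097230i) × (-0.000875-0.031277i) = +0.003096+0.001877i  (running Σ = +0.018599-0.187404i)
  m=3: (-0.023994+0.323328i) × (+0.283265+0.260438i) = -0.091003+0.085339i  (running Σ = -0.072404-0.102065i)
  m=4: (-0.151497-0.334886i) × (-0.312698+0.017513i) = +0.053238+0.102065i  (running Σ = -0.019167+0.000000i)
Accumulated sum -0.019167+0.000000i; after 4π/(2l+1) scaling, -0.026762+0.000000i ⇒ P_4 = -0.026762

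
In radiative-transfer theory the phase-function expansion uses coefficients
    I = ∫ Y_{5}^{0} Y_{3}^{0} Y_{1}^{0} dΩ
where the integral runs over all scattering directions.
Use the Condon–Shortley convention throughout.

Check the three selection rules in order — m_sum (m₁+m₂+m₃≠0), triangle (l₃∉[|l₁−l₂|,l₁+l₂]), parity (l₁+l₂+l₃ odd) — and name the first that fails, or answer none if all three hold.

Σmᵢ = 0  ✓
l₃∈[|l₁−l₂|,l₁+l₂]=[2,8] required, l₃=1 fails  ✗
Σlᵢ = 9 ⇒ odd

triangle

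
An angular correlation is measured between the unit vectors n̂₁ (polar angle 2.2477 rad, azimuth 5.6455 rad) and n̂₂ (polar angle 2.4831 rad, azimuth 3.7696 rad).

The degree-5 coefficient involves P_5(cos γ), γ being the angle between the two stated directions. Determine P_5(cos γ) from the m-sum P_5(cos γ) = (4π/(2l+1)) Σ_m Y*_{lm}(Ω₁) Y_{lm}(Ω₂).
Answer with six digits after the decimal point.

Addition theorem: P_5(cos γ) = (4π/11) Σ_m Y*_{lm}(Ω₁) Y_{lm}(Ω₂), m = −5…5:
  m=-5: (-0.133441, 0.006254) × (0.039823, 0.000062) = (-0.005314, 0.000241)  (running Σ = (-0.005314, 0.000241))
  m=-4: (0.281905, 0.189099) × (0.131562, 0.095836) = (0.018966, 0.051895)  (running Σ = (0.013651, 0.052136))
  m=-3: (-0.139203, -0.390712) × (0.113086, 0.349151) = (0.120675, -0.092787)  (running Σ = (0.134326, -0.040651))
  m=-2: (-0.033254, 0.109269) × (-0.136230, 0.418388) = (-0.041187, -0.028799)  (running Σ = (0.093140, -0.069450))
  m=-1: (-0.252791, 0.187306) × (-0.072927, 0.052950) = (0.008517, -0.027045)  (running Σ = (0.101657, -0.096495))
  m=0: (0.202660, -0.000000) × (0.382554, 0.000000) = (0.077528, 0.000000)  (running Σ = (0.179185, -0.096495))
  m=1: (0.252791, 0.187306) × (0.072927, 0.052950) = (0.008517, 0.027045)  (running Σ = (0.187703, -0.069450))
  m=2: (-0.033254, -0.109269) × (-0.136230, -0.418388) = (-0.041187, 0.028799)  (running Σ = (0.146516, -0.040651))
  m=3: (0.139203, -0.390712) × (-0.113086, 0.349151) = (0.120675, 0.092787)  (running Σ = (0.267191, 0.052136))
  m=4: (0.281905, -0.189099) × (0.131562, -0.095836) = (0.018966, -0.051895)  (running Σ = (0.286157, 0.000241))
  m=5: (0.133441, 0.006254) × (-0.039823, 0.000062) = (-0.005314, -0.000241)  (running Σ = (0.280843, -0.000000))
Σ over m = (0.280843, -0.000000); ×(4π/11) → (0.320834, -0.000000). Real part: 0.320834

0.320834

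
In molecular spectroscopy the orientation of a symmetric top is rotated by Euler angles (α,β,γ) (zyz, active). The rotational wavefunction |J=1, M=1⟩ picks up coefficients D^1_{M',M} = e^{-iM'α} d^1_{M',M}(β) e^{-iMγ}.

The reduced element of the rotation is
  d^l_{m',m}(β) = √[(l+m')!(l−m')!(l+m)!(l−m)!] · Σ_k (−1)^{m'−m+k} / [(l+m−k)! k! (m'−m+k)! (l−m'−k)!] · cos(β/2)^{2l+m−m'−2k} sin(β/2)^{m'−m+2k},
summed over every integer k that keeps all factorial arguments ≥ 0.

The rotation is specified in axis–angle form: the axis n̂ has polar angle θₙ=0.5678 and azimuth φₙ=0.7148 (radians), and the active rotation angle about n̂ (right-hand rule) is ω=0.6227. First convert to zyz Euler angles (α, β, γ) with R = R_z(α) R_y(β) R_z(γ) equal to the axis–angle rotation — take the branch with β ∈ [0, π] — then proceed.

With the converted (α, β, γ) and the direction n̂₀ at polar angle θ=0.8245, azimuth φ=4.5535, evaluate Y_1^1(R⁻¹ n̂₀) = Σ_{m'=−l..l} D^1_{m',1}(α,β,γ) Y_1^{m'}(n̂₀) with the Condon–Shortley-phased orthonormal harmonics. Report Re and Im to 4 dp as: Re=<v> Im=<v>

Re=0.1969 Im=0.1220

Axis–angle → zyz. n̂ = (sinθₙcosφₙ, sinθₙsinφₙ, cosθₙ) = (+0.406143, +0.352496, +0.843086), ω = 0.6227.
R = I cosω + sinω [n̂]ₓ + (1−cosω) n̂n̂ᵀ gives
  R = [+0.843267, -0.464843, +0.269855; +0.518584, +0.835628, -0.181096; -0.141317, +0.292655, +0.945718]
β = atan2(√(R₁₃²+R₂₃²), R₃₃) = 0.330999; α = atan2(R₂₃, R₁₃) mod 2π = 5.692130; γ = atan2(R₃₂, −R₃₁) mod 2π = 1.120937
Need the full column D^1_{m',1} for m'=−1..1 at α=5.6921, β=0.3310, γ=1.1209.
cos(β/2)=0.986336, sin(β/2)=0.164745
d^1_{-1,1}: single k=2 term ⇒ +0.027141;  D = -0.003819-0.026871i
d^1_{0,1}: single k=1 term ⇒ +0.229801;  D = +0.099927-0.206938i
d^1_{1,1}: single k=0 term ⇒ +0.972859;  D = +0.839448-0.491714i
Y_1^{m'}(θ=0.8245,φ=4.5535) and Σ D·Y over m':
  (-0.0038-0.0269i)·(-0.0401+0.2505i)  (+0.0999-0.2069i)·(+0.3317+0.0000i)  (+0.8394-0.4917i)·(+0.0401+0.2505i)
Y_1^1(R⁻¹ n̂) = +0.196882+0.121996i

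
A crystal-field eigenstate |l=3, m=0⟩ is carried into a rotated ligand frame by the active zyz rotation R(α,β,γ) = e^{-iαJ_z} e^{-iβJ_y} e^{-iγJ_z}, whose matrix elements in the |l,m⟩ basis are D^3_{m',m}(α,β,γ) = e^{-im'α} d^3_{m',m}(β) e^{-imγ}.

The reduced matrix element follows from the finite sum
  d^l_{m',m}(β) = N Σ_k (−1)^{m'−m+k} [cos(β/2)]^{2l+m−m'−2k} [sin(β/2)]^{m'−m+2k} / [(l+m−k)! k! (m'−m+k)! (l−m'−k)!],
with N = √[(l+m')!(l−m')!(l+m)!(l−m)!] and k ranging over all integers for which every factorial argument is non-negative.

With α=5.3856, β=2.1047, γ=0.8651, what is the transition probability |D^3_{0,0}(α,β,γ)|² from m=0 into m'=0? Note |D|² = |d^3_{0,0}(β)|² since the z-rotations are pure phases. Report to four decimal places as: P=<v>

P=0.1882

Split into d^3_{0,0}(β=2.1047) × two z-phases.
Half-angle: c=0.495531, s=0.868590. N=√(6·6·6·6)=36.000000
The bounds max(0,m−m')=0 and min(l+m,l−m')=3 give 4 terms
  k=0: (−1)^0·36.0000/(36)·0.4955^6·0.8686^0 = +0.014806
  k=1: (−1)^1·36.0000/(4)·0.4955^4·0.8686^2 = -0.409408
  k=2: (−1)^2·36.0000/(4)·0.4955^2·0.8686^4 = +1.257894
  k=3: (−1)^3·36.0000/(36)·0.4955^0·0.8686^6 = -0.429427
d^3_{0,0}(2.1047) = +0.014806 -0.409408 +1.257894 -0.429427 = +0.433865
|D^3_{0,0}|² = |d^3_{0,0}(β)|² = (+0.433865)² = 0.188239 (the z-rotation phases have unit modulus)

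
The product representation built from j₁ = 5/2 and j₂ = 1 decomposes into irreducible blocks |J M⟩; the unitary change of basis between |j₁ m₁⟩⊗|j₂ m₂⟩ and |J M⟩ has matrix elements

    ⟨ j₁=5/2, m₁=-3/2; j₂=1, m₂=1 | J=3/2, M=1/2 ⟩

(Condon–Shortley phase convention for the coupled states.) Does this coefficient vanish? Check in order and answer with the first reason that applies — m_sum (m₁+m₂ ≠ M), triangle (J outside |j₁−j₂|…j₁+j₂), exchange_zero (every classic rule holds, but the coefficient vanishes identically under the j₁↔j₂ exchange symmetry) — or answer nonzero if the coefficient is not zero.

m-sum: m₁+m₂ = -3/2+1 = -1/2, M = 1/2  ✗ ⇒ coefficient is 0

m_sum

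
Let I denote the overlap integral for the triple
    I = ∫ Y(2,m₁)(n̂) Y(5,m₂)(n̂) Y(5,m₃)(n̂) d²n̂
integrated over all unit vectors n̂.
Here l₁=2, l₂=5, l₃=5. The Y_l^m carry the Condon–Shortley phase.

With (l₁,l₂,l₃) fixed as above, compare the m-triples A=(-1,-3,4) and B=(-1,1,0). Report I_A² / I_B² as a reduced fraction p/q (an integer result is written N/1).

147/5

Same 2,5,5: normalisation and zero-m 3j drop out of the ratio.
A: Δ: 2! 2! 8! / 13! → 1/38610; sum: t=1:−1/10080 t=2:+1/80640 = -1/11520; 3j²(2 5 5; -1 -3 4) = Δ·Π!·Σ² = 49/1430  (sign +1)
B: Δ: 2! 2! 8! / 13! → 1/38610; sum: t=1:−1/1440 t=2:+1/1152 = 1/5760; 3j²(2 5 5; -1 1 0) = Δ·Π!·Σ² = 1/858  (sign -1)
I_A²/I_B² = (49/1430)/(1/858) = 147/5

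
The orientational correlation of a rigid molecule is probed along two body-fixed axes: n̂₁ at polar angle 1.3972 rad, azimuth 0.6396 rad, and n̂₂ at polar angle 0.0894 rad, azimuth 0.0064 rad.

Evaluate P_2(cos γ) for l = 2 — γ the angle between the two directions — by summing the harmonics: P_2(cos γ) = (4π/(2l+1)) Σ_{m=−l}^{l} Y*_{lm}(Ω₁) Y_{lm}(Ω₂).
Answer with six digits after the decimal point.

-0.411480

Addition theorem: P_2(cos γ) = (4π/5) Σ_m Y*_{lm}(Ω₁) Y_{lm}(Ω₂), m = −2…2:
  term(m=-2) = (0.000346, 0.001101)   from Y*(Ω₁)=(0.107734, 0.358930), Y(Ω₂)=(0.003079, -0.000039)
  term(m=-1) = (0.007279, 0.005343)   from Y*(Ω₁)=(0.105454, 0.078449), Y(Ω₂)=(0.068697, -0.000440)
  term(m=+0) = (-0.178972, -0.000000)   from Y*(Ω₁)=(-0.287163, -0.000000), Y(Ω₂)=(0.623241, 0.000000)
  term(m=+1) = (0.007279, -0.005343)   from Y*(Ω₁)=(-0.105454, 0.078449), Y(Ω₂)=(-0.068697, -0.000440)
  term(m=+2) = (0.000346, -0.001101)   from Y*(Ω₁)=(0.107734, -0.358930), Y(Ω₂)=(0.003079, 0.000039)
Total Σ_m = (-0.163723, 0.000000). Multiply by 2.513274: (-0.411480, 0.000000). P_2(cos γ) = -0.411480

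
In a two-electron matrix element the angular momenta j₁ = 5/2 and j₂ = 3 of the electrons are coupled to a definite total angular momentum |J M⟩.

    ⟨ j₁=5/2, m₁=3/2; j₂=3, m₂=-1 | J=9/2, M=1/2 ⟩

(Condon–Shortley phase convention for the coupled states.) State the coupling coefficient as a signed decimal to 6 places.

√[10·1!4!5!/11! · 4!1!2!4!5!4!] = √(184320/77)
  +(−1)^0/∏(0,1,1,2,3,3)! = 1/72  (running 1/72)
  +(−1)^1/∏(1,0,0,1,4,4)! = -1/576  (running 7/576)
⟨..|..⟩ = √(184320/77)·(7/576) = +0.594588

+√(35/99) ≈ +0.594588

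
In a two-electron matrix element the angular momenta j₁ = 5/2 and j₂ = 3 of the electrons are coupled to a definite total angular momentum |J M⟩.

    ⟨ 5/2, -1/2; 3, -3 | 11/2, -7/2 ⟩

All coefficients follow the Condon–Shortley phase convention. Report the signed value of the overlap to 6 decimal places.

triangle: 0!*5!*6!/12! = 86400/479001600
(j±m)!: 2!*3!*0!*6!*2!*9! = 6270566400
prefactor² = (2J+1)*Δ*N² = 149299200/11
  k=0: +1/(0!*0!*3!*0!*2!*6!) = 1/8640
Σ = 1/8640  ⇒  CG² = 149299200/11*(1/8640)² = 2/11
CG = +√(2/11) = +0.426401

+√(2/11) = +0.426401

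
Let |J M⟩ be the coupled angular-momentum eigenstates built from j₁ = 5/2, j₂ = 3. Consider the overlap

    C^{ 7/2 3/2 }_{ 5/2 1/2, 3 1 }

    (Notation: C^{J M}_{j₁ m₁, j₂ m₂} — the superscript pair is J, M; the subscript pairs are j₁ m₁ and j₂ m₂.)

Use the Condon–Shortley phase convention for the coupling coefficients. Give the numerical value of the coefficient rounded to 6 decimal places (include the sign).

√[8·2!3!4!/10! · 3!2!4!2!5!2!] = √(3072/35)
  +(−1)^0/∏(0,2,2,4,1,0)! = 1/96  (running 1/96)
  +(−1)^1/∏(1,1,1,3,2,1)! = -1/12  (running -7/96)
  +(−1)^2/∏(2,0,0,2,3,2)! = 1/48  (running -5/96)
⟨..|..⟩ = √(3072/35)·(-5/96) = -0.487950

−√(5/21) = -0.487950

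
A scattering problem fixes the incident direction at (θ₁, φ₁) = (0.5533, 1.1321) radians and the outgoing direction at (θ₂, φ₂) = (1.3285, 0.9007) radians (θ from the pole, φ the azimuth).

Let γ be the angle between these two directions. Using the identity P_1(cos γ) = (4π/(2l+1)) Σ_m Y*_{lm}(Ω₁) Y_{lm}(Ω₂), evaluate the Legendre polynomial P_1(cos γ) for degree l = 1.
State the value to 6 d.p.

0.700684

Expand P_1 via completeness: Σ_{m} conj(Y_{1,m}) at Ω₁ times Y_{1,m} at Ω₂ —
  m=-1: Y*=(0.077118, 0.164364)  Y=(0.208305, -0.262875)  product (0.059271, 0.013966)
  m=+0: Y*=(0.415701, -0.000000)  Y=(0.117232, 0.000000)  product (0.048733, 0.000000)
  m=+1: Y*=(-0.077118, 0.164364)  Y=(-0.208305, -0.262875)  product (0.059271, -0.013966)
Σ over m = (0.167276, 0.000000); ×(4π/3) → (0.700684, 0.000000). Real part: 0.700684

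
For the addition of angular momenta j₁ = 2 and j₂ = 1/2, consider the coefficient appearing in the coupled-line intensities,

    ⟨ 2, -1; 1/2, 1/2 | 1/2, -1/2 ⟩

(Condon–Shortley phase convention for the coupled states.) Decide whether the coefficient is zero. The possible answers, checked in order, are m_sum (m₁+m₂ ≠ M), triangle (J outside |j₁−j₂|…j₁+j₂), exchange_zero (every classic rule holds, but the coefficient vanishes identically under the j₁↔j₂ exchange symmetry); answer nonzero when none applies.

m-sum: m₁+m₂ = -1+1/2 = -1/2, M = -1/2  ✓
triangle: need |j₁−j₂| ≤ J ≤ j₁+j₂, i.e. J ∈ [3/2, 5/2]; J = 1/2 is outside ✗ ⇒ coefficient is 0

triangle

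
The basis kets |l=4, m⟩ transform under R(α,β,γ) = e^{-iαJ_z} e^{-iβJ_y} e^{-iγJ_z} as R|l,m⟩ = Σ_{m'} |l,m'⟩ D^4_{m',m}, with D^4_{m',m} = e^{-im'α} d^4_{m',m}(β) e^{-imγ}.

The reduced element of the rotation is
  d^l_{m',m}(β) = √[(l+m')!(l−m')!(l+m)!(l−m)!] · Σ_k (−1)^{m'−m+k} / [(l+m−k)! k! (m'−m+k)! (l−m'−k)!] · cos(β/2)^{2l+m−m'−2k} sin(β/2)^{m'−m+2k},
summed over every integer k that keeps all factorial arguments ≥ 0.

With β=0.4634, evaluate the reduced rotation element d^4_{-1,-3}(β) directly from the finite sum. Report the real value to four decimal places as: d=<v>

d^4_{-1,-3}(β=0.4634) via the finite sum:
With c≡cos(β/2)=0.973277 and s≡sin(β/2)=0.229632, N=[6·120·1·5040]^{1/2}=1904.940944
Admissible k: 0..1 (factorial args all ≥0)
  k=0: (−1)^2·1904.9409/(240)·0.9733^6·0.2296^2 = +0.355760
  k=1: (−1)^3·1904.9409/(144)·0.9733^4·0.2296^4 = -0.033006
d^4_{-1,-3}(0.4634) = +0.355760 -0.033006 = +0.322753

d=0.3228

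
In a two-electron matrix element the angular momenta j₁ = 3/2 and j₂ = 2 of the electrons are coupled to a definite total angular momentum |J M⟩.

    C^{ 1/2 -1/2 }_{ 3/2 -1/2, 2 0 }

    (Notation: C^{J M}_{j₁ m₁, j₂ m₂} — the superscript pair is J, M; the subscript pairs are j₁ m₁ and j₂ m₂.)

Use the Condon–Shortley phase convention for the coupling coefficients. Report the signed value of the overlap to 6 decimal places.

√[2·3!0!1!/5! · 1!2!2!2!0!1!] = √(4/5)
  +(−1)^2/∏(2,1,0,0,0,1)! = 1/2  (running 1/2)
⟨..|..⟩ = √(4/5)·(1/2) = +0.447214

+0.447214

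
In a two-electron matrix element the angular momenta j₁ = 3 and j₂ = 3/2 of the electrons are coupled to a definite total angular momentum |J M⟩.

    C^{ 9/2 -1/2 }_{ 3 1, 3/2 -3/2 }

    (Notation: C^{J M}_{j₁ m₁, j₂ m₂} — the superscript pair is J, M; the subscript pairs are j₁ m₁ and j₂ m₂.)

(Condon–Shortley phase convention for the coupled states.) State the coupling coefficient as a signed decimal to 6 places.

j₁+j₂−J=0  J+j₁−j₂=6  J−j₁+j₂=3  j₁+j₂+J+1=10
(j₁±m₁, j₂±m₂, J±M) = (4,2,0,3,4,5)
P² = 69120/7
sum k=0..0:
  [0] +1/288 = 1/288
S = 1/288
C² = P²·S² = 5/42 ; C = +0.345033

+0.345033  (= +√(5/42))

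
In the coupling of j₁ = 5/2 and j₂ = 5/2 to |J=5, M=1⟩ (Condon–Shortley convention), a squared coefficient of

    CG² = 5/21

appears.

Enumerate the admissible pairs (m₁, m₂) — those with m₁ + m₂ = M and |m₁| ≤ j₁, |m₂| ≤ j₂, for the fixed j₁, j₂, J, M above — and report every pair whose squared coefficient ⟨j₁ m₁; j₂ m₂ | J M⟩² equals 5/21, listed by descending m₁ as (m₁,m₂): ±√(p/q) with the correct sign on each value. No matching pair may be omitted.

(3/2,-1/2): +√(5/21); (-1/2,3/2): +√(5/21)

Admissible pairs with m₁+m₂ = M = 1: (-3/2,5/2), (-1/2,3/2), (1/2,1/2), (3/2,-1/2), (5/2,-3/2)
  (m₁,m₂)=(5/2,-3/2): CG² = 1/42, CG = +√(1/42)
  (m₁,m₂)=(3/2,-1/2): CG² = 5/21, CG = +√(5/21)   ← matches the target
  (m₁,m₂)=(1/2,1/2): CG² = 10/21, CG = +√(10/21)
  (m₁,m₂)=(-1/2,3/2): CG² = 5/21, CG = +√(5/21)   ← matches the target
  (m₁,m₂)=(-3/2,5/2): CG² = 1/42, CG = +√(1/42)
Pairs with CG² = 5/21: (3/2,-1/2): +√(5/21); (-1/2,3/2): +√(5/21)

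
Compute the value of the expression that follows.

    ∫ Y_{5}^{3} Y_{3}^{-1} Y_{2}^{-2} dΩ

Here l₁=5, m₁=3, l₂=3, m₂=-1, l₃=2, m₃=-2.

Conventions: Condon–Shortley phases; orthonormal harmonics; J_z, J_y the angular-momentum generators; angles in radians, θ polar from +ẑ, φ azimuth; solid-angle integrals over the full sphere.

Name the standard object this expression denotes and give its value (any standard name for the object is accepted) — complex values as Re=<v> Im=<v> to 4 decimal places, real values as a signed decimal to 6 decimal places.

Gaunt coefficient, -0.200476

This is a Gaunt coefficient — the integral of a triple product of spherical harmonics over the sphere.
Rules hold: Σm=0, L=10 even, 2≤2≤8.
N = 11·7·5 = 385
Δ = 6!·4!·0!/11! = 1/2310
Racah Σ t=3..3: t=3:−1/144 = -1/144
⇒ 3j(5 3 2; 0 0 0)² = 10/231, sgn -1
Racah Σ t=2..2: t=2:+1/1152 = 1/1152
⇒ 3j(5 3 2; 3 -1 -2)² = 1/33, sgn +1
4πI² = N·(3j₀)²·(3jₘ)² = 50/99
I = -1·√(0.505051/4π) = -0.20047604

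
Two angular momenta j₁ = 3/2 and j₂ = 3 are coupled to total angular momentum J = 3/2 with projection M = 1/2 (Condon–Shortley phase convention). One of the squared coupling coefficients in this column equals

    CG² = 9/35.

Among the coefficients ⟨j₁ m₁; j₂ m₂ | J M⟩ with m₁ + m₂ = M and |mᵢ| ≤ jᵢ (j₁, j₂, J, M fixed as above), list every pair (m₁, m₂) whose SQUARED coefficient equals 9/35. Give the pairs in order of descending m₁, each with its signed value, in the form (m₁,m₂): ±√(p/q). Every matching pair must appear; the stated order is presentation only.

(1/2,0): −√(9/35)

Admissible pairs with m₁+m₂ = M = 1/2: (-3/2,2), (-1/2,1), (1/2,0), (3/2,-1)
  (m₁,m₂)=(3/2,-1): CG² = 4/35, CG = +√(4/35)
  (m₁,m₂)=(1/2,0): CG² = 9/35, CG = −√(9/35)   ← matches the target
  (m₁,m₂)=(-1/2,1): CG² = 12/35, CG = +√(12/35)
  (m₁,m₂)=(-3/2,2): CG² = 2/7, CG = −√(2/7)
Pairs with CG² = 9/35: (1/2,0): −√(9/35)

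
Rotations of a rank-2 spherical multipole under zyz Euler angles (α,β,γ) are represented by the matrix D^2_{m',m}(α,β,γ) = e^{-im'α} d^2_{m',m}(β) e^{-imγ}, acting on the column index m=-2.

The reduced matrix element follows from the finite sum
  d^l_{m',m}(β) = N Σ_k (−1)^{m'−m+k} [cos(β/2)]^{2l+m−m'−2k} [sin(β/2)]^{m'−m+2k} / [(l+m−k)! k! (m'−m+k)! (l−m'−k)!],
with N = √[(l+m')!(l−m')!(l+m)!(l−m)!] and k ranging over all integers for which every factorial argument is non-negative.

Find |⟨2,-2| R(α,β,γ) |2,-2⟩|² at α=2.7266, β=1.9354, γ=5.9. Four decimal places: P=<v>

D^2_{-2,-2}(2.7266,1.9354,5.9000) = e^{-i·-2·2.7266}·d^2_{-2,-2}(1.9354)·e^{-i·-2·5.9000}. Compute d first:
With c≡cos(β/2)=0.567195 and s≡sin(β/2)=0.823583, N=[1·24·1·24]^{1/2}=24.000000
Admissible k: 0..0 (factorial args all ≥0)
  k=0: (−1)^0·24.0000/(24)·0.5672^4·0.8236^0 = +0.103498
d^2_{-2,-2}(1.9354) = +0.103498
|D^2_{-2,-2}|² = |d^2_{-2,-2}(β)|² = (+0.103498)² = 0.010712 (the z-rotation phases have unit modulus)

P=0.0107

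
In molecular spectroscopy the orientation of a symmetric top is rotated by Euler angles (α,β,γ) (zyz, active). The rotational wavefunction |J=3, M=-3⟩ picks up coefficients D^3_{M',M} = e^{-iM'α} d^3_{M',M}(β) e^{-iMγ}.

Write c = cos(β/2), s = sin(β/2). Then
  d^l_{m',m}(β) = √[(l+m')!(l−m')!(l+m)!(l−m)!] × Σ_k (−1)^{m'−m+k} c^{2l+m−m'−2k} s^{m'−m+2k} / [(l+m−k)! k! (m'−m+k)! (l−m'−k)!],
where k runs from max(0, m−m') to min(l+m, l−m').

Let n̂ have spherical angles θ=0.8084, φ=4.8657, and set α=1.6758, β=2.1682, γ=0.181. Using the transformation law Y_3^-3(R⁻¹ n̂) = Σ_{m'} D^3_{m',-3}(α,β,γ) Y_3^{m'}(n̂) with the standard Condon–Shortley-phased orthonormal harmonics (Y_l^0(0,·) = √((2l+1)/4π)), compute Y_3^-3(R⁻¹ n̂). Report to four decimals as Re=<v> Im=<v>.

Need the full column D^3_{m',-3} for m'=−3..3 at α=1.6758, β=2.1682, γ=0.1810.
cos(β/2)=0.467708, sin(β/2)=0.883883
d^3_{-3,-3}: single k=0 term ⇒ +0.010468;  D = +0.007919-0.006845i
d^3_{-2,-3}: single k=0 term ⇒ -0.048456;  D = +0.035355+0.033136i
d^3_{-1,-3}: single k=0 term ⇒ +0.144789;  D = -0.087394+0.115439i
d^3_{0,-3}: single k=0 term ⇒ -0.315955;  D = -0.270508-0.163256i
d^3_{1,-3}: single k=0 term ⇒ +0.517100;  D = +0.219316-0.468288i
d^3_{2,-3}: single k=0 term ⇒ -0.618051;  D = +0.584100+0.202024i
d^3_{3,-3}: single k=0 term ⇒ +0.476835;  D = -0.107774+0.464496i
Y_3^{m'}(θ=0.8084,φ=4.8657) and Σ D·Y over m':
  (+0.0079-0.0068i)·(-0.0700-0.1414i)  (+0.0354+0.0331i)·(-0.3519+0.1114i)  (-0.0874+0.1154i)·(+0.0494+0.3199i)  (-0.2705-0.1633i)·(-0.1585+0.0000i)  (+0.2193-0.4683i)·(-0.0494+0.3199i)  (+0.5841+0.2020i)·(-0.3519-0.1114i)  (-0.1078+0.4645i)·(+0.0700-0.1414i)
Y_3^-3(R⁻¹ n̂) = -0.001985+0.000167i

Re=-0.0020 Im=0.0002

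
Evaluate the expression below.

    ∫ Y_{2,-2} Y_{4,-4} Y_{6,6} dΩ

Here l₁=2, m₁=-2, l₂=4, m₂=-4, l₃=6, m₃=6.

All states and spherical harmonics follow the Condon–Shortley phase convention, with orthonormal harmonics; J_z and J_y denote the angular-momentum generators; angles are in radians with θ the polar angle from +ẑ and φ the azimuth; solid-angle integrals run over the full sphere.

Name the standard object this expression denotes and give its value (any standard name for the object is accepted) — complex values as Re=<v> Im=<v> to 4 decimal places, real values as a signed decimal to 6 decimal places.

This is a Gaunt coefficient — the integral of a triple product of spherical harmonics over the sphere.
Rules hold: Σm=0, L=12 even, 2≤6≤6.
N = 5·9·13 = 585
Δ = 0!·4!·8!/13! = 1/6435
Racah Σ t=0..0: t=0:+1/2304 = 1/2304
⇒ 3j(2 4 6; 0 0 0)² = 5/143, sgn +1
Racah Σ t=0..0: t=0:+1/967680 = 1/967680
⇒ 3j(2 4 6; -2 -4 6)² = 1/13, sgn +1
4πI² = N·(3j₀)²·(3jₘ)² = 225/143
I = +1·√(1.57343/4π) = 0.35384927

Gaunt coefficient, +0.353849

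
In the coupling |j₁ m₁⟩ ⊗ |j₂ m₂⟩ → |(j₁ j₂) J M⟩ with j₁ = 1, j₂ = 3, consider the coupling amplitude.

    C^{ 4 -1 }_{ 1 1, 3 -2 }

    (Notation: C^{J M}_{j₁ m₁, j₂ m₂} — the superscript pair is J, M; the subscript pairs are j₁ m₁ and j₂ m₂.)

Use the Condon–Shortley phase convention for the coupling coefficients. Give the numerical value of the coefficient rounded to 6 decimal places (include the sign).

j₁+j₂−J=0  J+j₁−j₂=2  J−j₁+j₂=6  j₁+j₂+J+1=9
(j₁±m₁, j₂±m₂, J±M) = (2,0,1,5,3,5)
P² = 43200/7
sum k=0..0:
  [0] +1/240 = 1/240
S = 1/240
C² = P²·S² = 3/28 ; C = +0.327327

+√(3/28) = +0.327327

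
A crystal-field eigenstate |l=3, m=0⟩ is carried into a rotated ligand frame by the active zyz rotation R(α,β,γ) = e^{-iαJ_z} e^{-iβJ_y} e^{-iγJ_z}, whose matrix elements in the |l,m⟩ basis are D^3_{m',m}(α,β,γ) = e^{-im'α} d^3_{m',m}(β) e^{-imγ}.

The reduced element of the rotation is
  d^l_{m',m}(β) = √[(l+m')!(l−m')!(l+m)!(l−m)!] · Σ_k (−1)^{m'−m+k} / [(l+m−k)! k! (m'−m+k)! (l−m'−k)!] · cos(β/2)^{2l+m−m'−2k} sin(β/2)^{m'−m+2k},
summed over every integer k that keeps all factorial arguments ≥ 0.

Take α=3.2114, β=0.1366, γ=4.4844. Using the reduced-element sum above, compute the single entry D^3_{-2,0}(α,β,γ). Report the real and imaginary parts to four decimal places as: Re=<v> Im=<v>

Re=0.0249 Im=0.0035

Split into d^3_{-2,0}(β=0.1366) × two z-phases.
With c≡cos(β/2)=0.997668 and s≡sin(β/2)=0.068247, N=[1·120·6·6]^{1/2}=65.726707
The bounds max(0,m−m')=2 and min(l+m,l−m')=3 give 2 terms
  k=2: (−1)^0·65.7267/(12)·0.9977^4·0.0682^2 = +0.025274
  k=3: (−1)^1·65.7267/(12)·0.9977^2·0.0682^4 = -0.000118
d^3_{-2,0}(0.1366) = +0.025274 -0.000118 = +0.025156
Attach z-rotation phases: D = e^{-i(-2)(3.2114)}·(+0.025156)·e^{-i(0)(4.4844)} = +0.024911+0.003501i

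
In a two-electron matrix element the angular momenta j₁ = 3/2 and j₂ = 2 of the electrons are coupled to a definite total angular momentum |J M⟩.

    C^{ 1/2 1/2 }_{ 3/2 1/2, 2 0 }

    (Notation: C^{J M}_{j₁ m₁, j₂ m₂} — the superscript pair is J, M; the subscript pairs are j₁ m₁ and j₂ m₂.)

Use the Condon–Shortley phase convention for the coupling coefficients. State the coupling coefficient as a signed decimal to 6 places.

√[2·3!0!1!/5! · 2!1!2!2!1!0!] = √(4/5)
  +(−1)^1/∏(1,2,0,1,0,0)! = -1/2  (running -1/2)
⟨..|..⟩ = √(4/5)·(-1/2) = -0.447214

-0.447214  (= −√(1/5))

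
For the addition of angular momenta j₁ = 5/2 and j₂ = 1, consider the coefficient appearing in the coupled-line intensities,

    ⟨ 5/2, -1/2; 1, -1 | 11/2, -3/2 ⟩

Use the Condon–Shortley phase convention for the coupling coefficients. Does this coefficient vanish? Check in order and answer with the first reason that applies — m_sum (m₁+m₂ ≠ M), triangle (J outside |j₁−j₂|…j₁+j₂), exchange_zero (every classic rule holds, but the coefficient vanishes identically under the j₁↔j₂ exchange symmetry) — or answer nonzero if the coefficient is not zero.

m-sum: m₁+m₂ = -1/2+(-1) = -3/2, M = -3/2  ✓
triangle: need |j₁−j₂| ≤ J ≤ j₁+j₂, i.e. J ∈ [3/2, 7/2]; J = 11/2 is outside ✗ ⇒ coefficient is 0

triangle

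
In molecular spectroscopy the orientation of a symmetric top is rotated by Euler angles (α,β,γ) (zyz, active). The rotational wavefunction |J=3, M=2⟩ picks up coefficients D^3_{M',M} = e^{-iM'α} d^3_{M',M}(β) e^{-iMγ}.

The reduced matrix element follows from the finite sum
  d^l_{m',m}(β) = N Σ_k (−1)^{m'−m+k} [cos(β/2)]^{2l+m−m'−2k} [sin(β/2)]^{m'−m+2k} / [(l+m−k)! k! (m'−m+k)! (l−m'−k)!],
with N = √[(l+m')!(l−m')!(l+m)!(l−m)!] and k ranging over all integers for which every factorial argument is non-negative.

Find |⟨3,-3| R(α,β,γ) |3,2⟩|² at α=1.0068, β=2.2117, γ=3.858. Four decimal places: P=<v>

P=0.3927

Split into d^3_{-3,2}(β=2.2117) × two z-phases.
With c≡cos(β/2)=0.448375 and s≡sin(β/2)=0.893846, N=[1·720·120·1]^{1/2}=293.938769
k∈{5} keeps every argument non-negative
  k=5: (−1)^0·293.9388/(120)·0.4484^1·0.8938^5 = +0.626656
d^3_{-3,2}(2.2117) = +0.626656
|D^3_{-3,2}|² = |d^3_{-3,2}(β)|² = (+0.626656)² = 0.392698 (the z-rotation phases have unit modulus)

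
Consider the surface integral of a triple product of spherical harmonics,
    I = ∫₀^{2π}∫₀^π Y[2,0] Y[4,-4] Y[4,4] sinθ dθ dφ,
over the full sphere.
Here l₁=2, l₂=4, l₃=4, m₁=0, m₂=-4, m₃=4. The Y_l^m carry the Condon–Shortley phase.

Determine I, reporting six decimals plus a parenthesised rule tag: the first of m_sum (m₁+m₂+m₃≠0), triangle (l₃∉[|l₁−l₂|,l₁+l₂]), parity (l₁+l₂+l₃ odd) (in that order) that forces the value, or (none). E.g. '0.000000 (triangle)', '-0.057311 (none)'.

-0.229376 (none)

Checks pass: Σm=0; 10 even; l₃=4∈[2,6].
(2·2+1)(2·4+1)(2·4+1) = 405
Δ: 2! 2! 6! / 11! → 1/13860
sum: t=0:+1/192 t=1:−1/36 t=2:+1/192 = -5/288
3j²(2 4 4; 0 0 0) = Δ·Π!·Σ² = 20/693  (sign -1)
sum: t=0:+1/2880 = 1/2880
3j²(2 4 4; 0 -4 4) = Δ·Π!·Σ² = 28/495  (sign +1)
combine: 4πI² = 405·20/693·28/495 = 80/121
take √, sign -1: I = -0.22937568
No selection rule forces the value: the integral is nonzero (none).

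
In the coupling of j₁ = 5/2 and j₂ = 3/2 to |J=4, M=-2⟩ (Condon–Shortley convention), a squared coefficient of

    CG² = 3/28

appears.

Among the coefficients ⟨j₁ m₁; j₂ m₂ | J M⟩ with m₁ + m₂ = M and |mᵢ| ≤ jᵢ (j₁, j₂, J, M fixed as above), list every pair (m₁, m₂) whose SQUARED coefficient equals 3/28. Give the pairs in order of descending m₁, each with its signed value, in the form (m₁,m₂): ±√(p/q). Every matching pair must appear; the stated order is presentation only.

Admissible pairs with m₁+m₂ = M = -2: (-5/2,1/2), (-3/2,-1/2), (-1/2,-3/2)
  (m₁,m₂)=(-1/2,-3/2): CG² = 5/14, CG = +√(5/14)
  (m₁,m₂)=(-3/2,-1/2): CG² = 15/28, CG = +√(15/28)
  (m₁,m₂)=(-5/2,1/2): CG² = 3/28, CG = +√(3/28)   ← matches the target
Pairs with CG² = 3/28: (-5/2,1/2): +√(3/28)

(-5/2,1/2): +√(3/28)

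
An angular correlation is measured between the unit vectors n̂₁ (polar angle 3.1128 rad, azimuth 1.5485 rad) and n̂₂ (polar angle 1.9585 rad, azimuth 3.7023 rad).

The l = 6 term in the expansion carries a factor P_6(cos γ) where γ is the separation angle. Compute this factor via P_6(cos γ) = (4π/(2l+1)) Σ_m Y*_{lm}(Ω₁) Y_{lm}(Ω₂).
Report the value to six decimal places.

Summing Y*_{l m}(θ₁,φ₁)·Y_{l m}(θ₂,φ₂) over m ∈ [−6, 6]; prefactor 4π/(2·6+1) = 0.966644:
  m=-6: (-0.000000+0.000000i) × (-0.296629+0.067158i) = +0.000000-0.000000i  (running Σ = +0.000000-0.000000i)
  m=-5: (-0.000000-0.000000i) × (-0.405894-0.142692i) = -0.000000+0.000000i  (running Σ = -0.000000+0.000000i)
  m=-4: (+0.000002-0.000000i) × (-0.093371-0.117364i) = -0.000000-0.000000i  (running Σ = -0.000000-0.000000i)
  m=-3: (+0.000008+0.000124i) × (+0.030994+0.277258i) = -0.000034+0.000006i  (running Σ = -0.000034+0.000006i)
  m=-2: (-0.004304+0.000192i) × (-0.108966+0.225934i) = +0.000426-0.000993i  (running Σ = +0.000391-0.000987i)
  m=-1: (-0.002107-0.094466i) × (+0.169276-0.106294i) = -0.010398-0.015767i  (running Σ = -0.010007-0.016754i)
  m=0: (+1.008273-0.000000i) × (+0.269983+0.000000i) = +0.272217+0.000000i  (running Σ = +0.262210-0.016754i)
  m=1: (+0.002107-0.094466i) × (-0.169276-0.106294i) = -0.010398+0.015767i  (running Σ = +0.251813-0.000987i)
  m=2: (-0.004304-0.000192i) × (-0.108966-0.225934i) = +0.000426+0.000993i  (running Σ = +0.252238+0.000006i)
  m=3: (-0.000008+0.000124i) × (-0.030994+0.277258i) = -0.000034-0.000006i  (running Σ = +0.252204-0.000000i)
  m=4: (+0.000002+0.000000i) × (-0.093371+0.117364i) = -0.000000+0.000000i  (running Σ = +0.252204+0.000000i)
  m=5: (+0.000000-0.000000i) × (+0.405894-0.142692i) = -0.000000-0.000000i  (running Σ = +0.252204-0.000000i)
  m=6: (-0.000000-0.000000i) × (-0.296629-0.067158i) = +0.000000+0.000000i  (running Σ = +0.252204-0.000000i)
Σ over m = +0.252204-0.000000i; ×(4π/13) → +0.243791-0.000000i. Real part: 0.243791

0.243791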